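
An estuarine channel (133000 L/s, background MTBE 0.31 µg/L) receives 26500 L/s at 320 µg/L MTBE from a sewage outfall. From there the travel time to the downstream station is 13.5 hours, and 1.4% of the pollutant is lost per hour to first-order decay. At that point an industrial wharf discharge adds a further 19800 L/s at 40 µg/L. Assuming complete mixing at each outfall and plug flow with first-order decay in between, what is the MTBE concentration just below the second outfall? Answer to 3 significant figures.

43.7 µg/L

Conservation of mass: C = (133000·0.3100 + 26500·320.0) / 159500 = 8521000/159500 = 53.42 µg/L; combined flow 159500 L/s.
1.4%/h lost → k = −ln(1 − 0.014) = 0.01410 h⁻¹.
Applying C = C₀e^(−kt): 53.42 × 0.8267 = 44.17 µg/L.
Second outfall: C = (159500·44.17 + 19800·40.00)/179300 = 43.71 µg/L.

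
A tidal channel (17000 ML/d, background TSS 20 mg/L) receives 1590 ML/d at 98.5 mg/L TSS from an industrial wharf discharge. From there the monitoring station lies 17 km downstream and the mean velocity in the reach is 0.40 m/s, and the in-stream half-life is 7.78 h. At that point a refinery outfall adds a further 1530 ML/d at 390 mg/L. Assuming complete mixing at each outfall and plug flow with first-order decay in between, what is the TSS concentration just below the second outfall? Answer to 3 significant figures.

38.3 mg/L

After mixing, C = (17000·20.00 + 1590·98.50) / 18590 = 496600/18590 = 26.71 mg/L; combined flow 18590 ML/d.
Travel time t = 17·1000 / 0.40 = 42500 s = 11.81 h.
Half-life 7.78 h → k = ln 2 / 7.78 = 0.08909 h⁻¹ = 2.138 d⁻¹.
After decay, C = 26.71 × e^(−kt) = 26.71 × 0.3493 = 9.331 mg/L.
At the second outfall, C = (18590·9.331 + 1530·390.0) / (18590 + 1530) = 38.28 mg/L.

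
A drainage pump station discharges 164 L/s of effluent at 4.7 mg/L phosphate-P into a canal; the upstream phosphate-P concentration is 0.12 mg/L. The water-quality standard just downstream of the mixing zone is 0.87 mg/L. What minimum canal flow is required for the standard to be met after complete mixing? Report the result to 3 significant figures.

Set C_mix = 0.87: (Q·0.1200 + 164.0·4.700) / (Q + 164.0) = 0.87
→ Q = 164.0·(4.700 − 0.87)/(0.87 − 0.1200) = 837.5 L/s.

837 L/s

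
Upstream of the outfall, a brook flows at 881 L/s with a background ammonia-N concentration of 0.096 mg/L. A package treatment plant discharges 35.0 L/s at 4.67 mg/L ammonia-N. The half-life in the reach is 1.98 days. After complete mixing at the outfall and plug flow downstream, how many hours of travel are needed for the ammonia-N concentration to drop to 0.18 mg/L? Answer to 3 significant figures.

Conservation of mass: C = (881.0·0.09600 + 35.00·4.670) / 916.0 = 248.0/916.0 = 0.2708 mg/L.
Half-life 1.98 d → k = ln 2 / 1.98 = 0.3501 d⁻¹.
0.2708·exp(−k·t) = 0.18 → t = ln(0.2708/0.18)/k = 100800 s = 27.99 h.

28.0 h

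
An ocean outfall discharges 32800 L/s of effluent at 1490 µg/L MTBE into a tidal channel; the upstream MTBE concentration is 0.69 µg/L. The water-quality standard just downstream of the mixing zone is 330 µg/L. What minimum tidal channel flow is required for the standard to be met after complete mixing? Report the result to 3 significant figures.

116000 L/s

Set C_mix = 330: (Q·0.6900 + 32800·1490) / (Q + 32800) = 330
→ Q = 32800·(1490 − 330)/(330 − 0.6900) = 115500 L/s.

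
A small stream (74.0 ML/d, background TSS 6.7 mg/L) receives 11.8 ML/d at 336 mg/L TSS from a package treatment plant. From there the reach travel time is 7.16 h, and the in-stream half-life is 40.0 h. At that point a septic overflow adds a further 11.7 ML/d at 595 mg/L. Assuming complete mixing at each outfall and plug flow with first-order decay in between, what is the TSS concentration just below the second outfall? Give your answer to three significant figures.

After mixing, C = (74.00·6.700 + 11.80·336.0) / 85.80 = 4461/85.80 = 51.99 mg/L; combined flow 85.80 ML/d.
Half-life 40.0 h → k = ln 2 / 40.0 = 0.01733 h⁻¹ = 0.4159 d⁻¹.
First-order decay: C = 51.99·exp(−k·t) = 51.99·0.8833 = 45.92 mg/L.
Second outfall: C = (85.80·45.92 + 11.70·595.0)/97.50 = 111.8 mg/L.

112 mg/L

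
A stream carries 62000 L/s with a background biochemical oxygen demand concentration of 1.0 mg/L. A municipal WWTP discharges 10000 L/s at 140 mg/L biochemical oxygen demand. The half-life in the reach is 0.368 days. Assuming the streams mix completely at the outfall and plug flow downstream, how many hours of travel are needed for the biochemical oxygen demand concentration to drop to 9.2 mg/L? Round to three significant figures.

10.1 h

Mixed concentration C = ΣQC/ΣQ = (62000·1.000 + 10000·140.0) / 72000 = 1462000/72000 = 20.31 mg/L.
Half-life 0.368 d → k = ln 2 / 0.368 = 1.884 d⁻¹.
20.31·exp(−k·t) = 9.2 → t = ln(20.31/9.2)/k = 36320 s = 10.09 h.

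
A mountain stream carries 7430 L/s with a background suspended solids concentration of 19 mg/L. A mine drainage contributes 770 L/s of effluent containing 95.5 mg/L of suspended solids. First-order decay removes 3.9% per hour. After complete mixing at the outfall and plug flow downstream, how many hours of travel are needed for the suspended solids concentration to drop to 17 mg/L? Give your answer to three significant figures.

10.9 h

Mass balance: C = (7430·19.00 + 770.0·95.50) / 8200 = 214700/8200 = 26.18 mg/L.
3.9%/h lost → k = −ln(1 − 0.039) = 0.03978 h⁻¹.
26.18·exp(−k·t) = 17 → t = ln(26.18/17)/k = 39090 s = 10.86 h.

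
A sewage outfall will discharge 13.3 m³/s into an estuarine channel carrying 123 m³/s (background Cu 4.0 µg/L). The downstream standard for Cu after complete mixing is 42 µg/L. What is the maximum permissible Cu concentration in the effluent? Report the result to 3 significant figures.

393 µg/L

At the limit, (Qr·Cr + Qe·Cₑ)/(Qr + Qe) = 42:
Cₑ = (136.3·42 − 123.0·4.000) / 13.30 = 393.4 µg/L.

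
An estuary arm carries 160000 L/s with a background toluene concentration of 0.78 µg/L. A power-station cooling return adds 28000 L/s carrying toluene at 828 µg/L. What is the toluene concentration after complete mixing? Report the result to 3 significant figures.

124 µg/L

Conservation of mass: C = (160000·0.7800 + 28000·828.0) / 188000 = 23310000/188000 = 124.0 µg/L.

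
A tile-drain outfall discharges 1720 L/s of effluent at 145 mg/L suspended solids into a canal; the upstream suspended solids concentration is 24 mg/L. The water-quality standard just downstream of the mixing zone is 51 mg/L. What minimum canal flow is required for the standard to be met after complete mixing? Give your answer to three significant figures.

Set C_mix = 51: (Q·24.00 + 1720·145.0) / (Q + 1720) = 51
→ Q = 1720·(145.0 − 51)/(51 − 24.00) = 5988 L/s.

5990 L/s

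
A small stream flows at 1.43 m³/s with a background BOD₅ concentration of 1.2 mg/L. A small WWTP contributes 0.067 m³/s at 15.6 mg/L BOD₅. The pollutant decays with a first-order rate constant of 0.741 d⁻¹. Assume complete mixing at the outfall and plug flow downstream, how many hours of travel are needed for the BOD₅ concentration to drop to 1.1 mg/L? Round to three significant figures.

16.7 h

After mixing, C = (1.430·1.200 + 0.06700·15.60) / 1.497 = 2.761/1.497 = 1.844 mg/L.
1.844·exp(−k·t) = 1.1 → t = ln(1.844/1.1)/k = 60270 s = 16.74 h.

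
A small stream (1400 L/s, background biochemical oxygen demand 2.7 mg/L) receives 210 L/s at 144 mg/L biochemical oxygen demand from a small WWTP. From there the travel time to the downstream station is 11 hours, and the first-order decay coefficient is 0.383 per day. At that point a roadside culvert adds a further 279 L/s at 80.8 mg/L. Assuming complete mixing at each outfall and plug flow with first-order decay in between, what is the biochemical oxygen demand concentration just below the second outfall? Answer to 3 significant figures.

27.0 mg/L

Flow-weighted average: C = (1400·2.700 + 210.0·144.0) / 1610 = 34020/1610 = 21.13 mg/L; combined flow 1610 L/s.
First-order decay: C = 21.13·exp(−k·t) = 21.13·0.8390 = 17.73 mg/L.
Second outfall: C = (1610·17.73 + 279.0·80.80)/1889 = 27.04 mg/L.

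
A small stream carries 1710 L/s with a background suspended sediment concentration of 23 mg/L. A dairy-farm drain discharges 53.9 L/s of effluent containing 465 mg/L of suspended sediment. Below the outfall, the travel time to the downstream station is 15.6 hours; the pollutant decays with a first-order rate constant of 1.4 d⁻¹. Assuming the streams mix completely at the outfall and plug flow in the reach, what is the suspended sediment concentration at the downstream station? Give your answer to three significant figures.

14.7 mg/L

Flow-weighted average: C = (1710·23.00 + 53.90·465.0) / 1764 = 64390/1764 = 36.51 mg/L.
Applying C = C₀e^(−kt): 36.51 × 0.4025 = 14.69 mg/L.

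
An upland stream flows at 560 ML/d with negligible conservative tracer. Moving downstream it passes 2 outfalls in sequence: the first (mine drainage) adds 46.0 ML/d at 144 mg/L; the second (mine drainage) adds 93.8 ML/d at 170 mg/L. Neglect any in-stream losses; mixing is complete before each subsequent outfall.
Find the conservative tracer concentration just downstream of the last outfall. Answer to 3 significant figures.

32.3 mg/L

Outfall 1: combined Q = 606.0 ML/d; C = (560.0·0 + 46.00·144.0)/606.0 = 10.93 mg/L.
Outfall 2: combined Q = 699.8 ML/d; C = (606.0·10.93 + 93.80·170.0)/699.8 = 32.25 mg/L.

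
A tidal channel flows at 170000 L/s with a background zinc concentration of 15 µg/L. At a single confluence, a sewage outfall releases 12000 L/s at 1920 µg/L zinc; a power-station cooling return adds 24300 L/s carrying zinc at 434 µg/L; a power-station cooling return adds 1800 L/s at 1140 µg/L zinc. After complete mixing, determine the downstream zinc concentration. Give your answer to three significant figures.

184 µg/L

After mixing, C = (170000·15.00 + 12000·1920 + 24300·434.0 + 1800·1140) / 208100 = 38190000/208100 = 183.5 µg/L.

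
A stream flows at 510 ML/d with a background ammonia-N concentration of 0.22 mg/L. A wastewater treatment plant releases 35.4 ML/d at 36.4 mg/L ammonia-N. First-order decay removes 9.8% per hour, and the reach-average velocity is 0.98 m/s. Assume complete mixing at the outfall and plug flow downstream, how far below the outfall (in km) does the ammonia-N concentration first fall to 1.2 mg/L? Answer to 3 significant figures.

26.0 km

Flow-weighted average: C = (510.0·0.2200 + 35.40·36.40) / 545.4 = 1401/545.4 = 2.568 mg/L.
9.8%/h lost → k = −ln(1 − 0.098) = 0.1031 h⁻¹.
Set 2.568·exp(−k·t) = 1.2 → t = ln(2.568/1.2)/k = 26560 s = 7.378 h.
Distance = v·t = 0.98·26560 = 26030 m = 26.03 km.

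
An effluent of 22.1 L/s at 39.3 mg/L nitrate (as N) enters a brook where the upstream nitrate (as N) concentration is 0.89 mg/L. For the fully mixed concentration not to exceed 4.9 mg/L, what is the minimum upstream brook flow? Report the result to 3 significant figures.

190 L/s

Set C_mix = 4.9: (Q·0.8900 + 22.10·39.30) / (Q + 22.10) = 4.9
→ Q = 22.10·(39.30 − 4.9)/(4.9 − 0.8900) = 189.6 L/s.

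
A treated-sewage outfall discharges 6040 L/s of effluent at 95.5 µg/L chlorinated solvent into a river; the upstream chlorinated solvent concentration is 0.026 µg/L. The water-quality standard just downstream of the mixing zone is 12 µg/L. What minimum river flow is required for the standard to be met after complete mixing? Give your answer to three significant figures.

Set C_mix = 12: (Q·0.02600 + 6040·95.50) / (Q + 6040) = 12
→ Q = 6040·(95.50 − 12)/(12 − 0.02600) = 42120 L/s.

42100 L/s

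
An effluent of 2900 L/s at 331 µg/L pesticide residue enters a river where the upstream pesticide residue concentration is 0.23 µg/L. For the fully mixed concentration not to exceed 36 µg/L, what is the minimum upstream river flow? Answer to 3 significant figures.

Set C_mix = 36: (Q·0.2300 + 2900·331.0) / (Q + 2900) = 36
→ Q = 2900·(331.0 − 36)/(36 − 0.2300) = 23920 L/s.

23900 L/s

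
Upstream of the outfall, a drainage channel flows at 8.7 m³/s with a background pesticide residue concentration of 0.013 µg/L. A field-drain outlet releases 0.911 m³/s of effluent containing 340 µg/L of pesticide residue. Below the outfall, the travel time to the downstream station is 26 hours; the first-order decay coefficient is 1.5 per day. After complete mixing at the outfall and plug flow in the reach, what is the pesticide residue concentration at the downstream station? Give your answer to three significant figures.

Conservation of mass: C = (8.700·0.01300 + 0.9110·340.0) / 9.611 = 309.9/9.611 = 32.24 µg/L.
First-order decay: C = 32.24·exp(−k·t) = 32.24·0.1969 = 6.348 µg/L.

6.35 µg/L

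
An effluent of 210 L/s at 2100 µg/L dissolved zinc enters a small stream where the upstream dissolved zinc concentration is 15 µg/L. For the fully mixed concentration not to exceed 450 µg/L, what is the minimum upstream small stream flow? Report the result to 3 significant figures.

Set C_mix = 450: (Q·15.00 + 210.0·2100) / (Q + 210.0) = 450
→ Q = 210.0·(2100 − 450)/(450 − 15.00) = 796.6 L/s.

797 L/s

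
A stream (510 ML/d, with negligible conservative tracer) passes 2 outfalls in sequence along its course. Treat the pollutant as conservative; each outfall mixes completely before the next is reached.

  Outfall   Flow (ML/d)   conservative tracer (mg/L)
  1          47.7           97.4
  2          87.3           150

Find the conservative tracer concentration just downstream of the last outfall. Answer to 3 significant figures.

27.5 mg/L

After outfall 1: Q = 510.0 + 47.70 = 557.7 ML/d; C = (510.0·0 + 47.70·97.40)/557.7 = 8.331 mg/L.
After outfall 2: Q = 557.7 + 87.30 = 645.0 ML/d; C = (557.7·8.331 + 87.30·150.0)/645.0 = 27.51 mg/L.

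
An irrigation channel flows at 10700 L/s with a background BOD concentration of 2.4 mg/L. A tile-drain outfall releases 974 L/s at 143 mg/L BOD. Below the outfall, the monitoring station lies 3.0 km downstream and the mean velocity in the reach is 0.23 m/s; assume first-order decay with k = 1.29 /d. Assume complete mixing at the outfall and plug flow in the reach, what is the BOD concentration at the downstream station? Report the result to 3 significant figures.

Mass balance: C = (10700·2.400 + 974.0·143.0) / 11670 = 165000/11670 = 14.13 mg/L.
Travel time t = 3.0·1000 / 0.23 = 13040 s = 3.623 h.
After decay, C = 14.13 × e^(−kt) = 14.13 × 0.8230 = 11.63 mg/L.

11.6 mg/L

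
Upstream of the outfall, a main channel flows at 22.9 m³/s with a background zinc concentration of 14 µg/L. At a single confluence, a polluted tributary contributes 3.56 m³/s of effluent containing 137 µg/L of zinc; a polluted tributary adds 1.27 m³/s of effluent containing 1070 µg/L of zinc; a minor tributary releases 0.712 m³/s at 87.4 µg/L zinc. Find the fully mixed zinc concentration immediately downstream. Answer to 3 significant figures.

Mass balance: C = (22.90·14.00 + 3.560·137.0 + 1.270·1070 + 0.7120·87.40) / 28.44 = 2229/28.44 = 78.39 µg/L.

78.4 µg/L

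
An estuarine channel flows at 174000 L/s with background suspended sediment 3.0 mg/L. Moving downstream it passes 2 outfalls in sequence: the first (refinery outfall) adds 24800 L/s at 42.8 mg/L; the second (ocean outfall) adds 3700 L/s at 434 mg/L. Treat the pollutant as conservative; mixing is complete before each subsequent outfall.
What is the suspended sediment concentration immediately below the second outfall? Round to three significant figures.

15.7 mg/L

Outfall 1: combined Q = 198800 L/s; C = (174000·3.000 + 24800·42.80)/198800 = 7.965 mg/L.
Outfall 2: combined Q = 202500 L/s; C = (198800·7.965 + 3700·434.0)/202500 = 15.75 mg/L.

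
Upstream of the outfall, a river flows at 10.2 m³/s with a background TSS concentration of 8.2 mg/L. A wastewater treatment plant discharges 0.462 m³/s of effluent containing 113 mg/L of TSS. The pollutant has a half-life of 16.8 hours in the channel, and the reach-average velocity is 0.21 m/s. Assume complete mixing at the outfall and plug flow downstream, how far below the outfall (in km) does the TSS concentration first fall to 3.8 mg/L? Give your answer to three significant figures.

22.2 km

Conservation of mass: C = (10.20·8.200 + 0.4620·113.0) / 10.66 = 135.8/10.66 = 12.74 mg/L.
Half-life 16.8 h → k = ln 2 / 16.8 = 0.04126 h⁻¹ = 0.9902 d⁻¹.
Set 12.74·exp(−k·t) = 3.8 → t = ln(12.74/3.8)/k = 105600 s = 29.32 h.
Distance = v·t = 0.21·105600 = 22170 m = 22.17 km.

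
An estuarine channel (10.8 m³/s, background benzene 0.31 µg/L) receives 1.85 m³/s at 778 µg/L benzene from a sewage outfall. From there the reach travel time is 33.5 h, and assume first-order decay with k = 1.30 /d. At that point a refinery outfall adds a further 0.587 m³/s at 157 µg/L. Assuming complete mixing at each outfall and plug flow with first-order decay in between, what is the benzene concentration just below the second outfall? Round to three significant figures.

24.7 µg/L

Conservation of mass: C = (10.80·0.3100 + 1.850·778.0) / 12.65 = 1443/12.65 = 114.0 µg/L; combined flow 12.65 m³/s.
Decay over the reach: 114.0·exp(−kt) = 114.0·0.1629 = 18.58 µg/L.
Second outfall: C = (12.65·18.58 + 0.5870·157.0)/13.24 = 24.72 µg/L.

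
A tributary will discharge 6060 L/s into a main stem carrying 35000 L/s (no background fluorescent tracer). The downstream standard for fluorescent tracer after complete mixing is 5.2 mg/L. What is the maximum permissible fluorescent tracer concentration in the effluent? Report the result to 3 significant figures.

35.2 mg/L

At the limit, (Qr·Cr + Qe·Cₑ)/(Qr + Qe) = 5.2:
Cₑ = (41060·5.2 − 35000·0) / 6060 = 35.23 mg/L.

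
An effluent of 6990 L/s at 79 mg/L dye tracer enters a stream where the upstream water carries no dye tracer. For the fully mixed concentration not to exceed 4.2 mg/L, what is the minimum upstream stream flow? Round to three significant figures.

Set C_mix = 4.2: (Q·0 + 6990·79.00) / (Q + 6990) = 4.2
→ Q = 6990·(79.00 − 4.2)/(4.2 − 0) = 124500 L/s.

124000 L/s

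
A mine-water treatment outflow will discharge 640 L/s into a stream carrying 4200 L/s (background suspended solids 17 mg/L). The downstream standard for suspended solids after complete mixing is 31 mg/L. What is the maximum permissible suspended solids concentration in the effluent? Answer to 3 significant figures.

123 mg/L

At the limit, (Qr·Cr + Qe·Cₑ)/(Qr + Qe) = 31:
Cₑ = (4840·31 − 4200·17.00) / 640.0 = 122.9 mg/L.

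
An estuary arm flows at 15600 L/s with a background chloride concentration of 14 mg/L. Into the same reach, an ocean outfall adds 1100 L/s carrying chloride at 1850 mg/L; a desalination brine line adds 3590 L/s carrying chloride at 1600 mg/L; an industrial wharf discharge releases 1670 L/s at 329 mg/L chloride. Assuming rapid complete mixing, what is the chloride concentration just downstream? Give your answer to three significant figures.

389 mg/L

Flow-weighted average: C = (15600·14.00 + 1100·1850 + 3590·1600 + 1670·329.0) / 21960 = 8547000/21960 = 389.2 mg/L.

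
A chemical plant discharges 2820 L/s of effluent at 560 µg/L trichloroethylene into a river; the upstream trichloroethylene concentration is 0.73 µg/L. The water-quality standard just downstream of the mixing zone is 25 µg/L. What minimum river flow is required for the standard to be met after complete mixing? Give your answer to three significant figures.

62200 L/s

Set C_mix = 25: (Q·0.7300 + 2820·560.0) / (Q + 2820) = 25
→ Q = 2820·(560.0 − 25)/(25 − 0.7300) = 62160 L/s.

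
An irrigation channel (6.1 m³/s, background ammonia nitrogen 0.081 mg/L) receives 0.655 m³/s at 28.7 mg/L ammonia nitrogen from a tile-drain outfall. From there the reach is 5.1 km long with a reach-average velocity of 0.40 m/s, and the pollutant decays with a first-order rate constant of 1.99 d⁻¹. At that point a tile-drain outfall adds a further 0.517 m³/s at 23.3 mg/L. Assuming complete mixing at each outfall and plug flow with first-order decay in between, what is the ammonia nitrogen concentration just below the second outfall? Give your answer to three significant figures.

Mass balance: C = (6.100·0.08100 + 0.6550·28.70) / 6.755 = 19.29/6.755 = 2.856 mg/L; combined flow 6.755 m³/s.
Travel time t = 5.1·1000 / 0.40 = 12750 s = 3.542 h.
First-order decay: C = 2.856·exp(−k·t) = 2.856·0.7455 = 2.129 mg/L.
Second outfall: C = (6.755·2.129 + 0.5170·23.30)/7.272 = 3.634 mg/L.

3.63 mg/L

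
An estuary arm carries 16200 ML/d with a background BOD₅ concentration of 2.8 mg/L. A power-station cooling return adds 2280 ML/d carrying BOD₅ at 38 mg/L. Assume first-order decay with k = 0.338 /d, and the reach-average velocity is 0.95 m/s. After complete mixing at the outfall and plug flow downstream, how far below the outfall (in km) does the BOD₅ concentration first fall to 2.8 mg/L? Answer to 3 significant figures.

After mixing, C = (16200·2.800 + 2280·38.00) / 18480 = 132000/18480 = 7.143 mg/L.
Set 7.143·exp(−k·t) = 2.8 → t = ln(7.143/2.8)/k = 239400 s = 66.50 h.
Distance = v·t = 0.95·239400 = 227400 m = 227.4 km.

227 km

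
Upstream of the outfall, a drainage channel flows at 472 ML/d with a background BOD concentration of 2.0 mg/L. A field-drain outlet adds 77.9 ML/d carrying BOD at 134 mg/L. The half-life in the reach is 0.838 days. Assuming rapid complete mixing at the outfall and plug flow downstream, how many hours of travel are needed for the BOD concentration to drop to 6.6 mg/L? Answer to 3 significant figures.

33.2 h

Mass balance: C = (472.0·2.000 + 77.90·134.0) / 549.9 = 11380/549.9 = 20.70 mg/L.
Half-life 0.838 d → k = ln 2 / 0.838 = 0.8271 d⁻¹.
20.70·exp(−k·t) = 6.6 → t = ln(20.70/6.6)/k = 119400 s = 33.17 h.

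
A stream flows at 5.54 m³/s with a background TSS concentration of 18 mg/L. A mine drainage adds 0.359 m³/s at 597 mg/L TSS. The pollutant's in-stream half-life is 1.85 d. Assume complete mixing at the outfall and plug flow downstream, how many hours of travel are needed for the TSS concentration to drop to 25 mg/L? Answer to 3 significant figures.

48.4 h

Conservation of mass: C = (5.540·18.00 + 0.3590·597.0) / 5.899 = 314.0/5.899 = 53.24 mg/L.
Half-life 1.85 d → k = ln 2 / 1.85 = 0.3747 d⁻¹.
53.24·exp(−k·t) = 25 → t = ln(53.24/25)/k = 174300 s = 48.42 h.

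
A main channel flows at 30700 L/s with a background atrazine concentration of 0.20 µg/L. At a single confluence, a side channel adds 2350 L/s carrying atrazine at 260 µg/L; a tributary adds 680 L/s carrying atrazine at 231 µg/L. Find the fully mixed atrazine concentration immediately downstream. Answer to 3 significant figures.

After mixing, C = (30700·0.2000 + 2350·260.0 + 680.0·231.0) / 33730 = 774200/33730 = 22.95 µg/L.

23.0 µg/L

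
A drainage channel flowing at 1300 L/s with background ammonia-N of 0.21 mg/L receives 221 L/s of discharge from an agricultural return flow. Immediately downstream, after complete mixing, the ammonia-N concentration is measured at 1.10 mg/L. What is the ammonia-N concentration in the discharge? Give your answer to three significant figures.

6.34 mg/L

Mass balance: 1300·0.2100 + 221.0·Cₑ = 1521·1.100
→ Cₑ = (1521·1.100 − 1300·0.2100) / 221.0 = 6.335 mg/L.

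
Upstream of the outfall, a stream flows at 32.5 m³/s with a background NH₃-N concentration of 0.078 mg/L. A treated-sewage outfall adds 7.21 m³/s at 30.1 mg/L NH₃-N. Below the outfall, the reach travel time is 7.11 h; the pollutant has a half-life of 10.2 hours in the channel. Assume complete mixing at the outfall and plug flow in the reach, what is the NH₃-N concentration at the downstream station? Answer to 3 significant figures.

3.41 mg/L

Conservation of mass: C = (32.50·0.07800 + 7.210·30.10) / 39.71 = 219.6/39.71 = 5.529 mg/L.
Half-life 10.2 h → k = ln 2 / 10.2 = 0.06796 h⁻¹ = 1.631 d⁻¹.
After decay, C = 5.529 × e^(−kt) = 5.529 × 0.6168 = 3.410 mg/L.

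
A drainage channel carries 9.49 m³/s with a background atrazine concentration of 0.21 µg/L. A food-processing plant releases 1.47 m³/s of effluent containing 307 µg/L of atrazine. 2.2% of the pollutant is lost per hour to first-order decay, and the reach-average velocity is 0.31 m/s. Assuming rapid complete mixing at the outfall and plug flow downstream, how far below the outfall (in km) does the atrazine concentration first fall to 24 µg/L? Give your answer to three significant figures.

27.3 km

Mixed concentration C = ΣQC/ΣQ = (9.490·0.2100 + 1.470·307.0) / 10.96 = 453.3/10.96 = 41.36 µg/L.
2.2%/h lost → k = −ln(1 − 0.022) = 0.02225 h⁻¹.
Set 41.36·exp(−k·t) = 24 → t = ln(41.36/24)/k = 88070 s = 24.46 h.
Distance = v·t = 0.31·88070 = 27300 m = 27.30 km.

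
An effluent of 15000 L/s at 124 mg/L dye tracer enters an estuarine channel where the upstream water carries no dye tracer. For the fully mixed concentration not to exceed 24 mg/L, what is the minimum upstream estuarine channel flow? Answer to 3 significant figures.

Set C_mix = 24: (Q·0 + 15000·124.0) / (Q + 15000) = 24
→ Q = 15000·(124.0 − 24)/(24 − 0) = 62500 L/s.

62500 L/s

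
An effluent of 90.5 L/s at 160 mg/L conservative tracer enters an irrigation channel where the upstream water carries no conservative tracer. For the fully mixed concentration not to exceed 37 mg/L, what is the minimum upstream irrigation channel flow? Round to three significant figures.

301 L/s

Set C_mix = 37: (Q·0 + 90.50·160.0) / (Q + 90.50) = 37
→ Q = 90.50·(160.0 − 37)/(37 − 0) = 300.9 L/s.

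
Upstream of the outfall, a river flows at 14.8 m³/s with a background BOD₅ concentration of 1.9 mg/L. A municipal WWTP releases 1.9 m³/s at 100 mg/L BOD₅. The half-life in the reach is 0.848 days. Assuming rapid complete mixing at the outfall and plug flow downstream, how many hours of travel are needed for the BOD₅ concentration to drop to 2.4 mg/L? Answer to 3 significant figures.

Mixed concentration C = ΣQC/ΣQ = (14.80·1.900 + 1.900·100.0) / 16.70 = 218.1/16.70 = 13.06 mg/L.
Half-life 0.848 d → k = ln 2 / 0.848 = 0.8174 d⁻¹.
13.06·exp(−k·t) = 2.4 → t = ln(13.06/2.4)/k = 179100 s = 49.74 h.

49.7 h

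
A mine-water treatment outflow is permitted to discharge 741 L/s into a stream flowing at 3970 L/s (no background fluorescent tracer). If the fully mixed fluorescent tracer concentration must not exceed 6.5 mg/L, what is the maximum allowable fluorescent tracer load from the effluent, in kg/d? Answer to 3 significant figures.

2650 kg/d

Mass balance at the limit: 3970·0 + 741.0·Cₑ = 4711·6.5 → Cₑ = 41.32 mg/L.
741.0 L/s = 0.7410 m³/s. Load = 0.7410 m³/s × 41.32 g/m³ × 86 400 s/d = 2646 kg/d.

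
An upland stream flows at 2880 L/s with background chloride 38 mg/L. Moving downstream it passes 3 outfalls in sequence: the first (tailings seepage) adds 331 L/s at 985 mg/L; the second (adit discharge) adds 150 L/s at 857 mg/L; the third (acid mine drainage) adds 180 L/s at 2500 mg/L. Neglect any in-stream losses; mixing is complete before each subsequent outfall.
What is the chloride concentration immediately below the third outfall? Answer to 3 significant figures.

286 mg/L

Outfall 1: combined Q = 3211 L/s; C = (2880·38.00 + 331.0·985.0)/3211 = 135.6 mg/L.
Outfall 2: combined Q = 3361 L/s; C = (3211·135.6 + 150.0·857.0)/3361 = 167.8 mg/L.
Outfall 3: combined Q = 3541 L/s; C = (3361·167.8 + 180.0·2500)/3541 = 286.4 mg/L.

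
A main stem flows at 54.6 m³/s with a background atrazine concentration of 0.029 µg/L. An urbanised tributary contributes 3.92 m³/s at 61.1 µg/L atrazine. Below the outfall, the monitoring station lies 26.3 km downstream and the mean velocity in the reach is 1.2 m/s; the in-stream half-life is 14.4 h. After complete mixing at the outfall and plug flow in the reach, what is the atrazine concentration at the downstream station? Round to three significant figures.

Conservation of mass: C = (54.60·0.02900 + 3.920·61.10) / 58.52 = 241.1/58.52 = 4.120 µg/L.
Travel time t = 26.3·1000 / 1.2 = 21920 s = 6.088 h.
Half-life 14.4 h → k = ln 2 / 14.4 = 0.04814 h⁻¹ = 1.155 d⁻¹.
First-order decay: C = 4.120·exp(−k·t) = 4.120·0.7460 = 3.073 µg/L.

3.07 µg/L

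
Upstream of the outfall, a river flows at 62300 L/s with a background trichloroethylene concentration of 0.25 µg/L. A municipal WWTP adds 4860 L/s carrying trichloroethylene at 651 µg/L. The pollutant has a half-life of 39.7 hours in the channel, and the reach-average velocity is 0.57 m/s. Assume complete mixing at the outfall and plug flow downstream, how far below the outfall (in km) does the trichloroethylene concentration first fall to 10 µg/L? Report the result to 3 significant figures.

183 km

Mixed concentration C = ΣQC/ΣQ = (62300·0.2500 + 4860·651.0) / 67160 = 3179000/67160 = 47.34 µg/L.
Half-life 39.7 h → k = ln 2 / 39.7 = 0.01746 h⁻¹ = 0.4190 d⁻¹.
Set 47.34·exp(−k·t) = 10 → t = ln(47.34/10)/k = 320600 s = 89.05 h.
Distance = v·t = 0.57·320600 = 182700 m = 182.7 km.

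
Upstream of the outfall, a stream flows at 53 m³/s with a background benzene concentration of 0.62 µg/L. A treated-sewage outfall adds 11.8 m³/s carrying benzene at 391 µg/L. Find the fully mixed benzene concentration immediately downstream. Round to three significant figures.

71.7 µg/L

Mass balance: C = (53.00·0.6200 + 11.80·391.0) / 64.80 = 4647/64.80 = 71.71 µg/L.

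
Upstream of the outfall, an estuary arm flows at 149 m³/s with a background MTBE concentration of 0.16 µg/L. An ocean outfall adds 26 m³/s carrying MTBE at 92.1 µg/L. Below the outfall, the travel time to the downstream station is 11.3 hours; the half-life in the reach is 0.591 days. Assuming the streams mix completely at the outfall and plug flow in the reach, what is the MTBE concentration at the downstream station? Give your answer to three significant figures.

7.96 µg/L

Mixed concentration C = ΣQC/ΣQ = (149.0·0.1600 + 26.00·92.10) / 175.0 = 2418/175.0 = 13.82 µg/L.
Half-life 0.591 d → k = ln 2 / 0.591 = 1.173 d⁻¹.
After decay, C = 13.82 × e^(−kt) = 13.82 × 0.5757 = 7.956 µg/L.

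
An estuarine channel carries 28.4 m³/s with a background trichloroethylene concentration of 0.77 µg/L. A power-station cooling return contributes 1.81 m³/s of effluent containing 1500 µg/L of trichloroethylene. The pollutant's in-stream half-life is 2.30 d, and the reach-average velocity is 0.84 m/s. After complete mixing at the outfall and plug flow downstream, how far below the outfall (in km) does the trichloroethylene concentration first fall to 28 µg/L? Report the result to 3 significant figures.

283 km

After mixing, C = (28.40·0.7700 + 1.810·1500) / 30.21 = 2737/30.21 = 90.59 µg/L.
Half-life 2.30 d → k = ln 2 / 2.30 = 0.3014 d⁻¹.
Set 90.59·exp(−k·t) = 28 → t = ln(90.59/28)/k = 336600 s = 93.51 h.
Distance = v·t = 0.84·336600 = 282800 m = 282.8 km.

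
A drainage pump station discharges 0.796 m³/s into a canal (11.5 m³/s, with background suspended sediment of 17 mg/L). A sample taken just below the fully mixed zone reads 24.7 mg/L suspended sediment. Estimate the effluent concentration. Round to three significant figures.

136 mg/L

Mass balance: 11.50·17.00 + 0.7960·Cₑ = 12.30·24.70
→ Cₑ = (12.30·24.70 − 11.50·17.00) / 0.7960 = 135.9 mg/L.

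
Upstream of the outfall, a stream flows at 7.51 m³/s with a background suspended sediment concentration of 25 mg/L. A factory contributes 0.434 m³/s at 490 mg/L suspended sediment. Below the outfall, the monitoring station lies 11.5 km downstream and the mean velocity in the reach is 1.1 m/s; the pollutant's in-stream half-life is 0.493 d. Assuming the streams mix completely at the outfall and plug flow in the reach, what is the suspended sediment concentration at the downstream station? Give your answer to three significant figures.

Mixed concentration C = ΣQC/ΣQ = (7.510·25.00 + 0.4340·490.0) / 7.944 = 400.4/7.944 = 50.40 mg/L.
Travel time t = 11.5·1000 / 1.1 = 10450 s = 2.904 h.
Half-life 0.493 d → k = ln 2 / 0.493 = 1.406 d⁻¹.
Applying C = C₀e^(−kt): 50.40 × 0.8436 = 42.52 mg/L.

42.5 mg/L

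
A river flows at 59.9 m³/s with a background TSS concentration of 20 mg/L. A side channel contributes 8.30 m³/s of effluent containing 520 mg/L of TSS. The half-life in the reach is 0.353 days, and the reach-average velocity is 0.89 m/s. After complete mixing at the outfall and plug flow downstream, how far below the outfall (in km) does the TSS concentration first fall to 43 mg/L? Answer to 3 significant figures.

24.7 km

Mass balance: C = (59.90·20.00 + 8.300·520.0) / 68.20 = 5514/68.20 = 80.85 mg/L.
Half-life 0.353 d → k = ln 2 / 0.353 = 1.964 d⁻¹.
Set 80.85·exp(−k·t) = 43 → t = ln(80.85/43)/k = 27780 s = 7.717 h.
Distance = v·t = 0.89·27780 = 24730 m = 24.73 km.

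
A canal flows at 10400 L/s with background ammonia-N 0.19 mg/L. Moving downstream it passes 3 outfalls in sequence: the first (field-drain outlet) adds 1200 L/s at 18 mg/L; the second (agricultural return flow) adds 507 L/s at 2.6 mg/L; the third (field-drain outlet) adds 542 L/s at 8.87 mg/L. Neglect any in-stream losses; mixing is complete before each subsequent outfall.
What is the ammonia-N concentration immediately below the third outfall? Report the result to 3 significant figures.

2.35 mg/L

Outfall 1: combined Q = 11600 L/s; C = (10400·0.1900 + 1200·18.00)/11600 = 2.032 mg/L.
Outfall 2: combined Q = 12110 L/s; C = (11600·2.032 + 507.0·2.600)/12110 = 2.056 mg/L.
Outfall 3: combined Q = 12650 L/s; C = (12110·2.056 + 542.0·8.870)/12650 = 2.348 mg/L.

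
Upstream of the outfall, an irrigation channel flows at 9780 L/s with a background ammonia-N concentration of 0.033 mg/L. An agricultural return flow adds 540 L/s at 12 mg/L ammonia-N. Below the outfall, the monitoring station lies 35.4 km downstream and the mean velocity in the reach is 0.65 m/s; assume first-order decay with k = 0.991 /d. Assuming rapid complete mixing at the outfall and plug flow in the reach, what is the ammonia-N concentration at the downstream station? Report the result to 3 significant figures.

After mixing, C = (9780·0.03300 + 540.0·12.00) / 10320 = 6803/10320 = 0.6592 mg/L.
Travel time t = 35.4·1000 / 0.65 = 54460 s = 15.13 h.
Decay over the reach: 0.6592·exp(−kt) = 0.6592·0.5354 = 0.3530 mg/L.

0.353 mg/L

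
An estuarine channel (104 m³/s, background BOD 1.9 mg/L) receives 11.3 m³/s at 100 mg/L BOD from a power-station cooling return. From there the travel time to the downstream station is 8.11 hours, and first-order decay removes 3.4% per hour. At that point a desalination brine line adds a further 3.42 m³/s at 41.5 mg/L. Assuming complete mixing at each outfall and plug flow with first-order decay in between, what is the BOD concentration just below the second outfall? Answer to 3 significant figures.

9.64 mg/L

After mixing, C = (104.0·1.900 + 11.30·100.0) / 115.3 = 1328/115.3 = 11.51 mg/L; combined flow 115.3 m³/s.
3.4%/h lost → k = −ln(1 − 0.034) = 0.03459 h⁻¹.
Applying C = C₀e^(−kt): 11.51 × 0.7554 = 8.698 mg/L.
Second outfall: C = (115.3·8.698 + 3.420·41.50)/118.7 = 9.643 mg/L.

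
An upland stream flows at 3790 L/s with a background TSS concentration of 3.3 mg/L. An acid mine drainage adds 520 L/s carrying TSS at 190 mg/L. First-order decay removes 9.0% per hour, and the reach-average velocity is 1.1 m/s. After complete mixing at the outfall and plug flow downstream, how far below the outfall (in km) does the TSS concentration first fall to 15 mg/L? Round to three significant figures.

Mixed concentration C = ΣQC/ΣQ = (3790·3.300 + 520.0·190.0) / 4310 = 111300/4310 = 25.83 mg/L.
9.0%/h lost → k = −ln(1 − 0.09) = 0.09431 h⁻¹.
Set 25.83·exp(−k·t) = 15 → t = ln(25.83/15)/k = 20740 s = 5.761 h.
Distance = v·t = 1.1·20740 = 22810 m = 22.81 km.

22.8 km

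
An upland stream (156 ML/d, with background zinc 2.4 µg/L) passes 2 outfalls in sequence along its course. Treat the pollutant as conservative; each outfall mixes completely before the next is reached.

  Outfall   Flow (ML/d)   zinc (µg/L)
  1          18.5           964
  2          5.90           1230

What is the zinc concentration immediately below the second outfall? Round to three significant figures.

Below outfall 1: Q → 174.5 ML/d, C = (156.0·2.400 + 18.50·964.0)/174.5 = 104.3 µg/L.
Below outfall 2: Q → 180.4 ML/d, C = (174.5·104.3 + 5.900·1230)/180.4 = 141.2 µg/L.

141 µg/L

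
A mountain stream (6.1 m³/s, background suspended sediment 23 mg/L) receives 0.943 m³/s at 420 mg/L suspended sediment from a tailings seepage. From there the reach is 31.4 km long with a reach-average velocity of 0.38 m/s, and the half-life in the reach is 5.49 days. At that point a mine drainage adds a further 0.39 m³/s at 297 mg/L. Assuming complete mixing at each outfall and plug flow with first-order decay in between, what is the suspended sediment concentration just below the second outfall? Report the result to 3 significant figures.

Conservation of mass: C = (6.100·23.00 + 0.9430·420.0) / 7.043 = 536.4/7.043 = 76.16 mg/L; combined flow 7.043 m³/s.
Travel time t = 31.4·1000 / 0.38 = 82630 s = 22.95 h.
Half-life 5.49 d → k = ln 2 / 5.49 = 0.1263 d⁻¹.
First-order decay: C = 76.16·exp(−k·t) = 76.16·0.8863 = 67.49 mg/L.
At the second outfall, C = (7.043·67.49 + 0.3900·297.0) / (7.043 + 0.3900) = 79.53 mg/L.

79.5 mg/L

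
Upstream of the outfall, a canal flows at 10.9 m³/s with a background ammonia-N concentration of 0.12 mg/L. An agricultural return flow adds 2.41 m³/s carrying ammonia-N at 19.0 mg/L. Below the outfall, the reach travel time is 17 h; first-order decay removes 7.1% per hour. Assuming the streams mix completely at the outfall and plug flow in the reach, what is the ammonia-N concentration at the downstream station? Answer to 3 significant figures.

1.01 mg/L

Flow-weighted average: C = (10.90·0.1200 + 2.410·19.00) / 13.31 = 47.10/13.31 = 3.539 mg/L.
7.1%/h lost → k = −ln(1 − 0.071) = 0.07365 h⁻¹.
Decay over the reach: 3.539·exp(−kt) = 3.539·0.2859 = 1.012 mg/L.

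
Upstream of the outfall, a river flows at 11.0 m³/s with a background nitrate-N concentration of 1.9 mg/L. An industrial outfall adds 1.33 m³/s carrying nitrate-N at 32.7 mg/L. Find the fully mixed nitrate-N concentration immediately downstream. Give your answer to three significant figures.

Flow-weighted average: C = (11.00·1.900 + 1.330·32.70) / 12.33 = 64.39/12.33 = 5.222 mg/L.

5.22 mg/L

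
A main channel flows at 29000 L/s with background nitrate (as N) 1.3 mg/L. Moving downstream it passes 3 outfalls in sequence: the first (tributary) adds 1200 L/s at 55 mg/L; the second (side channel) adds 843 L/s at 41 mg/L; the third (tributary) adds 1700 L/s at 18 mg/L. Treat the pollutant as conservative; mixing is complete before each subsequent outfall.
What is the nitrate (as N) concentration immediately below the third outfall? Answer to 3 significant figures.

5.16 mg/L

Outfall 1: combined Q = 30200 L/s; C = (29000·1.300 + 1200·55.00)/30200 = 3.434 mg/L.
Outfall 2: combined Q = 31040 L/s; C = (30200·3.434 + 843.0·41.00)/31040 = 4.454 mg/L.
Outfall 3: combined Q = 32740 L/s; C = (31040·4.454 + 1700·18.00)/32740 = 5.157 mg/L.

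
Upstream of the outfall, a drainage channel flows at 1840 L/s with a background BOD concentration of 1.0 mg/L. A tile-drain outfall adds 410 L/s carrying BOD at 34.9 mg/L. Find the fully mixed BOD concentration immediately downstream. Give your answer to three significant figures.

7.18 mg/L

Mixed concentration C = ΣQC/ΣQ = (1840·1.000 + 410.0·34.90) / 2250 = 16150/2250 = 7.177 mg/L.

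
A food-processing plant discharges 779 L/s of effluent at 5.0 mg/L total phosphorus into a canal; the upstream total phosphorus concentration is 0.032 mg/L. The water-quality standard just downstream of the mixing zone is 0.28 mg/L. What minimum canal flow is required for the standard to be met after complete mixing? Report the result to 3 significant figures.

Set C_mix = 0.28: (Q·0.03200 + 779.0·5.000) / (Q + 779.0) = 0.28
→ Q = 779.0·(5.000 − 0.28)/(0.28 − 0.03200) = 14830 L/s.

14800 L/s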